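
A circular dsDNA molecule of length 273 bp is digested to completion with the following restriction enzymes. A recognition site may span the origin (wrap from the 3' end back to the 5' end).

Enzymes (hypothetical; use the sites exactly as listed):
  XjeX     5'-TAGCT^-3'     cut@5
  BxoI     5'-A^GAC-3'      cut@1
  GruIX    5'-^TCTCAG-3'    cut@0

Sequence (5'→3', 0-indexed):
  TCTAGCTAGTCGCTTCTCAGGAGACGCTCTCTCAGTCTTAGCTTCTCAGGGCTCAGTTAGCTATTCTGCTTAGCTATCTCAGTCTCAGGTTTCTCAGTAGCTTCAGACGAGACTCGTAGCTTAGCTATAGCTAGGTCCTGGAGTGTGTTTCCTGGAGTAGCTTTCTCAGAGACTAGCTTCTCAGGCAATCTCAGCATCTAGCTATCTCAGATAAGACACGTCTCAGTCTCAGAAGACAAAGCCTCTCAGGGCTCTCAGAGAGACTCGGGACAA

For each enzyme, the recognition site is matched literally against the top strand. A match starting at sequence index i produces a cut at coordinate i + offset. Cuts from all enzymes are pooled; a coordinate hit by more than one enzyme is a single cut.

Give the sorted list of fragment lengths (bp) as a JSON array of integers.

Scan for sites:
  XjeX TAGCT/5: at [2, 38, 57, 70, 97, 116, 121, 127, 157, 173, 198] ⇒ [7, 43, 62, 75, 102, 121, 126, 132, 162, 178, 203]
  BxoI AGAC/1: at [21, 104, 109, 169, 213, 233, 260] ⇒ [22, 105, 110, 170, 214, 234, 261]
  GruIX TCTCAG/0: at [14, 29, 43, 76, 82, 91, 163, 178, 188, 204, 220, 226, 243, 252] ⇒ [14, 29, 43, 76, 82, 91, 163, 178, 188, 204, 220, 226, 243, 252]

All cut coordinates (distinct, sorted): [7, 14, 22, 29, 43, 62, 75, 76, 82, 91, 102, 105, 110, 121, 126, 132, 162, 163, 170, 178, 188, 203, 204, 214, 220, 226, 234, 243, 252, 261]

Fragment lengths:
  7→14: 7 bp
  14→22: 8 bp
  22→29: 7 bp
  29→43: 14 bp
  43→62: 19 bp
  62→75: 13 bp
  75→76: 1 bp
  76→82: 6 bp
  82→91: 9 bp
  91→102: 11 bp
  102→105: 3 bp
  105→110: 5 bp
  110→121: 11 bp
  121→126: 5 bp
  126→132: 6 bp
  132→162: 30 bp
  162→163: 1 bp
  163→170: 7 bp
  170→178: 8 bp
  178→188: 10 bp
  188→203: 15 bp
  203→204: 1 bp
  204→214: 10 bp
  214→220: 6 bp
  220→226: 6 bp
  226→234: 8 bp
  234→243: 9 bp
  243→252: 9 bp
  252→261: 9 bp
  261→7 (wrap): 273-261+7 = 19 bp

[1,1,1,3,5,5,6,6,6,6,7,7,7,8,8,8,9,9,9,9,10,10,11,11,13,14,15,19,19,30]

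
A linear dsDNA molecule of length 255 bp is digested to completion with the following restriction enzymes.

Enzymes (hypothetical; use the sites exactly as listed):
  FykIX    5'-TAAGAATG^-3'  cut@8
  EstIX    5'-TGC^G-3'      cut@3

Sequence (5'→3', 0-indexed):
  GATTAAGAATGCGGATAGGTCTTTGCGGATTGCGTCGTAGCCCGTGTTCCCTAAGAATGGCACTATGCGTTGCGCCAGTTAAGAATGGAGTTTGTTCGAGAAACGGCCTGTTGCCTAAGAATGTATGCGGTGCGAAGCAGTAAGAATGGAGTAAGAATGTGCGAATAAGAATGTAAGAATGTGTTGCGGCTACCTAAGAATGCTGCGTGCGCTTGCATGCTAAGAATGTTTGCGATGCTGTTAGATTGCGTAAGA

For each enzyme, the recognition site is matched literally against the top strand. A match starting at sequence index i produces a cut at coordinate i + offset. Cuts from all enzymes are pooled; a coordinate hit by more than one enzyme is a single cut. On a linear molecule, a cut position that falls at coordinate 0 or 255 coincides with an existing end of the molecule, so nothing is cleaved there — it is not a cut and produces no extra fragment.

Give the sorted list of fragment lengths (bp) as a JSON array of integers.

Site scan:
  FykIX (TAAGAATG, off=8): starts [3, 51, 79, 115, 140, 151, 165, 173, 194, 220] → cuts [11, 59, 87, 123, 148, 159, 173, 181, 202, 228]
  EstIX (TGCG, off=3): starts [9, 23, 30, 65, 70, 125, 130, 159, 184, 203, 207, 230, 246] → cuts [12, 26, 33, 68, 73, 128, 133, 162, 187, 206, 210, 233, 249]

Pooled cuts: [11, 12, 26, 33, 59, 68, 73, 87, 123, 128, 133, 148, 159, 162, 173, 181, 187, 202, 206, 210, 228, 233, 249]

Fragments:
  [0,11): 11 bp
  [11,12): 1 bp
  [12,26): 14 bp
  [26,33): 7 bp
  [33,59): 26 bp
  [59,68): 9 bp
  [68,73): 5 bp
  [73,87): 14 bp
  [87,123): 36 bp
  [123,128): 5 bp
  [128,133): 5 bp
  [133,148): 15 bp
  [148,159): 11 bp
  [159,162): 3 bp
  [162,173): 11 bp
  [173,181): 8 bp
  [181,187): 6 bp
  [187,202): 15 bp
  [202,206): 4 bp
  [206,210): 4 bp
  [210,228): 18 bp
  [228,233): 5 bp
  [233,249): 16 bp
  [249,255): 6 bp

[1,3,4,4,5,5,5,5,6,6,7,8,9,11,11,11,14,14,15,15,16,18,26,36]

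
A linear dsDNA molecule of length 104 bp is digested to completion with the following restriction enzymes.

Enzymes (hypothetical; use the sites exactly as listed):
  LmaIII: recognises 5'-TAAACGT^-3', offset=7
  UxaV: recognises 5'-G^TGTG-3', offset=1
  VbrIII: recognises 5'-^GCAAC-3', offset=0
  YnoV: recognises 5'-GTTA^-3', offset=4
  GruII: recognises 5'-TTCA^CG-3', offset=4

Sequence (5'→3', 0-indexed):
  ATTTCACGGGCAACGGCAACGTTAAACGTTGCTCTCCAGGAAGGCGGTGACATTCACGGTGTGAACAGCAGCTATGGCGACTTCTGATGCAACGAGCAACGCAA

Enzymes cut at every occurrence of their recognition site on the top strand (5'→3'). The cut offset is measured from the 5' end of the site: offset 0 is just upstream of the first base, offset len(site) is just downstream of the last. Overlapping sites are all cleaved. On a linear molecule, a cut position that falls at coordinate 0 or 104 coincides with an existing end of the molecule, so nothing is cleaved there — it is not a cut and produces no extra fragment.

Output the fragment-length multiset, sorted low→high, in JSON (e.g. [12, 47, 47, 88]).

Site scan:
  LmaIII TAAACGT/7: at [22] ⇒ [29]
  UxaV GTGTG/1: at [58] ⇒ [59]
  VbrIII GCAAC/0: at [9, 15, 88, 95] ⇒ [9, 15, 88, 95]
  YnoV GTTA/4: at [20] ⇒ [24]
  GruII TTCACG/4: at [2, 52] ⇒ [6, 56]

All cut coordinates (distinct, sorted): [6, 9, 15, 24, 29, 56, 59, 88, 95]

Fragment lengths:
  [0,6): 6 bp
  [6,9): 3 bp
  [9,15): 6 bp
  [15,24): 9 bp
  [24,29): 5 bp
  [29,56): 27 bp
  [56,59): 3 bp
  [59,88): 29 bp
  [88,95): 7 bp
  [95,104): 9 bp

[3,3,5,6,6,7,9,9,27,29]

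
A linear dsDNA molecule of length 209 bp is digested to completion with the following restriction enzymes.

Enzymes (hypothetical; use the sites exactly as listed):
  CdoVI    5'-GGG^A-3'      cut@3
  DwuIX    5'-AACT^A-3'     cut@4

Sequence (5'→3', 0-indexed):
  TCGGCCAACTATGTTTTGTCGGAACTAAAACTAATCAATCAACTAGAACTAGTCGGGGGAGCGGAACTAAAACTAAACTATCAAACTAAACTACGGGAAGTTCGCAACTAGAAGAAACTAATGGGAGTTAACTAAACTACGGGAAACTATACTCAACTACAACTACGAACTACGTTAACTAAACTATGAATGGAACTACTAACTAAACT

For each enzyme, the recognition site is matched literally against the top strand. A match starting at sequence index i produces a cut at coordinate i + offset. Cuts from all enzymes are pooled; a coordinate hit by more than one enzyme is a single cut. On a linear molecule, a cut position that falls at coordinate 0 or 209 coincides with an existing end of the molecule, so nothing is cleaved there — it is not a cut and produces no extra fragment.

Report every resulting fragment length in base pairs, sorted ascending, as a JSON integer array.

Scan for sites:
  CdoVI (GGGA, off=3): starts [56, 94, 122, 140] → cuts [59, 97, 125, 143]
  DwuIX (AACTA, off=4): starts [6, 22, 28, 40, 46, 64, 70, 75, 83, 88, 105, 115, 129, 134, 144, 154, 160, 167, 176, 181, 193, 200] → cuts [10, 26, 32, 44, 50, 68, 74, 79, 87, 92, 109, 119, 133, 138, 148, 158, 164, 171, 180, 185, 197, 204]

Pooled cuts: [10, 26, 32, 44, 50, 59, 68, 74, 79, 87, 92, 97, 109, 119, 125, 133, 138, 143, 148, 158, 164, 171, 180, 185, 197, 204]

Fragments:
  [0,10): 10 bp
  [10,26): 16 bp
  [26,32): 6 bp
  [32,44): 12 bp
  [44,50): 6 bp
  [50,59): 9 bp
  [59,68): 9 bp
  [68,74): 6 bp
  [74,79): 5 bp
  [79,87): 8 bp
  [87,92): 5 bp
  [92,97): 5 bp
  [97,109): 12 bp
  [109,119): 10 bp
  [119,125): 6 bp
  [125,133): 8 bp
  [133,138): 5 bp
  [138,143): 5 bp
  [143,148): 5 bp
  [148,158): 10 bp
  [158,164): 6 bp
  [164,171): 7 bp
  [171,180): 9 bp
  [180,185): 5 bp
  [185,197): 12 bp
  [197,204): 7 bp
  [204,209): 5 bp

[5,5,5,5,5,5,5,5,6,6,6,6,6,7,7,8,8,9,9,9,10,10,10,12,12,12,16]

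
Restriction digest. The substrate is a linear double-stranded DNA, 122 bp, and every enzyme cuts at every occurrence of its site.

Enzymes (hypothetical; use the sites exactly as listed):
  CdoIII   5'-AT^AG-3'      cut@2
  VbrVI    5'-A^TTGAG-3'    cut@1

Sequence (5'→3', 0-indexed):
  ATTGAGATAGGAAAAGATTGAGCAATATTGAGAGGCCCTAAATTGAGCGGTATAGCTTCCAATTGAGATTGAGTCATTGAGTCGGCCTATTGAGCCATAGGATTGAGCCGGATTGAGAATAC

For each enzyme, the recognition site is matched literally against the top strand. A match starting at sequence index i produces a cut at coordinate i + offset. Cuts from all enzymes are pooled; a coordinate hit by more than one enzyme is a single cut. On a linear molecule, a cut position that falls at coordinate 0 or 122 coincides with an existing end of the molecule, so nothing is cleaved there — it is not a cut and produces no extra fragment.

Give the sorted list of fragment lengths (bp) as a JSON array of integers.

Per-enzyme occurrences:
  CdoIII (ATAG, off=2): starts [6, 51, 96] → cuts [8, 53, 98]
  VbrVI (ATTGAG, off=1): starts [0, 16, 26, 41, 61, 67, 75, 88, 101, 111] → cuts [1, 17, 27, 42, 62, 68, 76, 89, 102, 112]

All cut coordinates (distinct, sorted): [1, 8, 17, 27, 42, 53, 62, 68, 76, 89, 98, 102, 112]

Fragments:
  [0,1): 1 bp
  [1,8): 7 bp
  [8,17): 9 bp
  [17,27): 10 bp
  [27,42): 15 bp
  [42,53): 11 bp
  [53,62): 9 bp
  [62,68): 6 bp
  [68,76): 8 bp
  [76,89): 13 bp
  [89,98): 9 bp
  [98,102): 4 bp
  [102,112): 10 bp
  [112,122): 10 bp

[1,4,6,7,8,9,9,9,10,10,10,11,13,15]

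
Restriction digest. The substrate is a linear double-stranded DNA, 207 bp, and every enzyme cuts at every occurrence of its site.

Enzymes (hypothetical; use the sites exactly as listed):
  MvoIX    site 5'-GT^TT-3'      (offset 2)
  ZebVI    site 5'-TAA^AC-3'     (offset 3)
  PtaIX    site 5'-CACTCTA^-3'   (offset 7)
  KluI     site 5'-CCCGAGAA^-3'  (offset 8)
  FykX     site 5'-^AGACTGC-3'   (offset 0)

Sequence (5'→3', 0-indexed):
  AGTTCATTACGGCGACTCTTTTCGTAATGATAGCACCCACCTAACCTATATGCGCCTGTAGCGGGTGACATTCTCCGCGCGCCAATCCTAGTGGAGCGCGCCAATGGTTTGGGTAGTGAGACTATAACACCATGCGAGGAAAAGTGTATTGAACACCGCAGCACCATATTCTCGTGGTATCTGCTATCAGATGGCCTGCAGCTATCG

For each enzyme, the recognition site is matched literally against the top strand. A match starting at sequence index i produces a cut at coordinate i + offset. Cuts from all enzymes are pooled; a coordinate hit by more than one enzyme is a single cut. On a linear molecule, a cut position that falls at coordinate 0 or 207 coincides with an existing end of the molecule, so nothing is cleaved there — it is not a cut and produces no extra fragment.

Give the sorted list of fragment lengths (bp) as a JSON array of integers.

[99,108]

Scan for sites:
  MvoIX (GTTT, off=2): starts [106] → cuts [108]
  ZebVI (TAAAC, off=3): no sites
  PtaIX (CACTCTA, off=7): no sites
  KluI (CCCGAGAA, off=8): no sites
  FykX (AGACTGC, off=0): no sites

Pooled cuts: [108]

Fragments:
  [0,108): 108 bp
  [108,207): 99 bp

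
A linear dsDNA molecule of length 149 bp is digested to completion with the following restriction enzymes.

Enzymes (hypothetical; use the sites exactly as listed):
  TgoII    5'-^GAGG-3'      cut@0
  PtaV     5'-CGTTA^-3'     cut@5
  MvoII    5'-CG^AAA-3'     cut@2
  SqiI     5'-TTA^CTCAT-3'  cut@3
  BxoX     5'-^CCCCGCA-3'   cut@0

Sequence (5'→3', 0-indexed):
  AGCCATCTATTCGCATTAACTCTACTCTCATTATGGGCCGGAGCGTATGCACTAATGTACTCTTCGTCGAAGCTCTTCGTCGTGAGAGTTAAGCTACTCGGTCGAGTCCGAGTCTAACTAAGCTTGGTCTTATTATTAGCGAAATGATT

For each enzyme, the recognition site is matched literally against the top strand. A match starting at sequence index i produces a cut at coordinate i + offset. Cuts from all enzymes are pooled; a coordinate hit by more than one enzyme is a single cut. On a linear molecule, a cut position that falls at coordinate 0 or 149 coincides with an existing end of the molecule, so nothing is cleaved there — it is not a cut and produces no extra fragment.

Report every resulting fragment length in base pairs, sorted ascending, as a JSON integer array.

Scan for sites:
  TgoII (GAGG, off=0): no sites
  PtaV (CGTTA, off=5): no sites
  MvoII (CGAAA, off=2): starts [139] → cuts [141]
  SqiI (TTACTCAT, off=3): no sites
  BxoX (CCCCGCA, off=0): no sites

Pooled cuts: [141]

Fragment lengths:
  [0,141): 141 bp
  [141,149): 8 bp

[8,141]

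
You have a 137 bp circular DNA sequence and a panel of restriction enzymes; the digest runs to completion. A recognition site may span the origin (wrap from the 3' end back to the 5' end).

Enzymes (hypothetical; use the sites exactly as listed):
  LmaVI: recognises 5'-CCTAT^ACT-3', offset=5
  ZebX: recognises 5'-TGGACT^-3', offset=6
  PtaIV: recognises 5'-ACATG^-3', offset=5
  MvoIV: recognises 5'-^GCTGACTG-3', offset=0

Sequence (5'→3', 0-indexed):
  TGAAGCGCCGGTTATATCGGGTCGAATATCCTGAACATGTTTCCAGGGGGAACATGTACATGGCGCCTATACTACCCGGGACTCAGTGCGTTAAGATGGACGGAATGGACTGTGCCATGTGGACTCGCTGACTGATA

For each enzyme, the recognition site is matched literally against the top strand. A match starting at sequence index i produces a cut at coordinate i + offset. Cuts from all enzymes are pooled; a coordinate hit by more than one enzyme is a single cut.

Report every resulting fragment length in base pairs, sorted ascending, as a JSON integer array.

[1,6,8,14,17,41,50]

Per-enzyme occurrences:
  LmaVI (CCTATACT, off=5): starts [65] → cuts [70]
  ZebX (TGGACT, off=6): starts [105, 119] → cuts [111, 125]
  PtaIV (ACATG, off=5): starts [34, 51, 57] → cuts [39, 56, 62]
  MvoIV (GCTGACTG, off=0): starts [126] → cuts [126]

Pooled cuts: [39, 56, 62, 70, 111, 125, 126]

Fragment lengths:
  39→56: 17 bp
  56→62: 6 bp
  62→70: 8 bp
  70→111: 41 bp
  111→125: 14 bp
  125→126: 1 bp
  126→39 (wrap): 137-126+39 = 50 bp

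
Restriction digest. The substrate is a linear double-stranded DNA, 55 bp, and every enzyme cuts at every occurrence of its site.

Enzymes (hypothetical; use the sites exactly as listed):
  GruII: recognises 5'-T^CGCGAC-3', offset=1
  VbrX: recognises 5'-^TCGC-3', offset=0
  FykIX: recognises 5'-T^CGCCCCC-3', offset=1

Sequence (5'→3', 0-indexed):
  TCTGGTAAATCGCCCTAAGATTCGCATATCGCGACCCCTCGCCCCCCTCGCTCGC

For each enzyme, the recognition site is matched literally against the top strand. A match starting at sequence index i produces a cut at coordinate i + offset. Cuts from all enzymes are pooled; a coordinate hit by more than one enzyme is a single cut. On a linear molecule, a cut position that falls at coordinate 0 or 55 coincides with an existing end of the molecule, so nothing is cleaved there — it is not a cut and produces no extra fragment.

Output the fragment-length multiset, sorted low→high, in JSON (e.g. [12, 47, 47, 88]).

Site scan:
  GruII (TCGCGAC, off=1): starts [28] → cuts [29]
  VbrX (TCGC, off=0): starts [9, 21, 28, 38, 47, 51] → cuts [9, 21, 28, 38, 47, 51]
  FykIX (TCGCCCCC, off=1): starts [38] → cuts [39]

Pooled cuts: [9, 21, 28, 29, 38, 39, 47, 51]

Fragments:
  [0,9): 9 bp
  [9,21): 12 bp
  [21,28): 7 bp
  [28,29): 1 bp
  [29,38): 9 bp
  [38,39): 1 bp
  [39,47): 8 bp
  [47,51): 4 bp
  [51,55): 4 bp

[1,1,4,4,7,8,9,9,12]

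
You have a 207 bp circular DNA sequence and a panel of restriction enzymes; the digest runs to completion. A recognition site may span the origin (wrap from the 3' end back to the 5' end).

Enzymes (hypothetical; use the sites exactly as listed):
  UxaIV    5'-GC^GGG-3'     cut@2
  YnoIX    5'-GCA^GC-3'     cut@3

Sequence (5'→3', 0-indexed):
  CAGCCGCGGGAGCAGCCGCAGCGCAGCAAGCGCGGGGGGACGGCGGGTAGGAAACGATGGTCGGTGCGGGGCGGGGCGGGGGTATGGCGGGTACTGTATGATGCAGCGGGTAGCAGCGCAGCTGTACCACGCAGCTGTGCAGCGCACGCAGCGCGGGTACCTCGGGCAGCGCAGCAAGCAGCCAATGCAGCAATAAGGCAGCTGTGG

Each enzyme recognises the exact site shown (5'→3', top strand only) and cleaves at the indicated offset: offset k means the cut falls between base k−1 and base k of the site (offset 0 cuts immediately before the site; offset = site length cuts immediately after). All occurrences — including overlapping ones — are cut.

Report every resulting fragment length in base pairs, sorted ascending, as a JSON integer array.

Site scan:
  UxaIV (GCGGG, off=2): starts [5, 31, 42, 65, 70, 75, 86, 105, 152] → cuts [7, 33, 44, 67, 72, 77, 88, 107, 154]
  YnoIX (GCAGC, off=3): starts [11, 17, 22, 102, 112, 117, 130, 138, 147, 165, 170, 177, 186, 197, 206] → cuts [2, 14, 20, 25, 105, 115, 120, 133, 141, 150, 168, 173, 180, 189, 200]

Pooled cuts: [2, 7, 14, 20, 25, 33, 44, 67, 72, 77, 88, 105, 107, 115, 120, 133, 141, 150, 154, 168, 173, 180, 189, 200]

Fragments:
  2→7: 5 bp
  7→14: 7 bp
  14→20: 6 bp
  20→25: 5 bp
  25→33: 8 bp
  33→44: 11 bp
  44→67: 23 bp
  67→72: 5 bp
  72→77: 5 bp
  77→88: 11 bp
  88→105: 17 bp
  105→107: 2 bp
  107→115: 8 bp
  115→120: 5 bp
  120→133: 13 bp
  133→141: 8 bp
  141→150: 9 bp
  150→154: 4 bp
  154→168: 14 bp
  168→173: 5 bp
  173→180: 7 bp
  180→189: 9 bp
  189→200: 11 bp
  200→2 (wrap): 207-200+2 = 9 bp

[2,4,5,5,5,5,5,5,6,7,7,8,8,8,9,9,9,11,11,11,13,14,17,23]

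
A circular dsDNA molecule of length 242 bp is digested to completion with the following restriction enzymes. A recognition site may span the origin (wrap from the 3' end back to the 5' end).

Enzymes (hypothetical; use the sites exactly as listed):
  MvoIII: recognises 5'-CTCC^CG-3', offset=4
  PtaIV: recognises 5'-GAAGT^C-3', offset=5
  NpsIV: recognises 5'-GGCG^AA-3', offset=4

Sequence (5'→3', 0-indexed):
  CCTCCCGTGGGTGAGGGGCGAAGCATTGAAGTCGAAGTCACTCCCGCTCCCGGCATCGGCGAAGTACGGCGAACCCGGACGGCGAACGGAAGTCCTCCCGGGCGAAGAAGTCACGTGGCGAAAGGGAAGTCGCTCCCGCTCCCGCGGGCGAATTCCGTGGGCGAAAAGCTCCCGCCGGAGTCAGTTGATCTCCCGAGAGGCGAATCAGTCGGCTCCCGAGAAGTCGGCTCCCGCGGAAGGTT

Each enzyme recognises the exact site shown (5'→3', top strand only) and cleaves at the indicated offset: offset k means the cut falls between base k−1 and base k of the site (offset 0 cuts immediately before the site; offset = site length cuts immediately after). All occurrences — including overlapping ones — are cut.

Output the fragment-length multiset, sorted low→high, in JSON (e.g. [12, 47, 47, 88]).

Scan for sites:
  MvoIII CTCCCG/4: at [1, 40, 46, 94, 132, 138, 168, 189, 212, 227] ⇒ [5, 44, 50, 98, 136, 142, 172, 193, 216, 231]
  PtaIV GAAGTC/5: at [27, 33, 88, 106, 125, 219] ⇒ [32, 38, 93, 111, 130, 224]
  NpsIV GGCGAA/4: at [16, 57, 67, 80, 100, 116, 146, 159, 198] ⇒ [20, 61, 71, 84, 104, 120, 150, 163, 202]

All cut coordinates (distinct, sorted): [5, 20, 32, 38, 44, 50, 61, 71, 84, 93, 98, 104, 111, 120, 130, 136, 142, 150, 163, 172, 193, 202, 216, 224, 231]

Fragment lengths:
  5→20: 15 bp
  20→32: 12 bp
  32→38: 6 bp
  38→44: 6 bp
  44→50: 6 bp
  50→61: 11 bp
  61→71: 10 bp
  71→84: 13 bp
  84→93: 9 bp
  93→98: 5 bp
  98→104: 6 bp
  104→111: 7 bp
  111→120: 9 bp
  120→130: 10 bp
  130→136: 6 bp
  136→142: 6 bp
  142→150: 8 bp
  150→163: 13 bp
  163→172: 9 bp
  172→193: 21 bp
  193→202: 9 bp
  202→216: 14 bp
  216→224: 8 bp
  224→231: 7 bp
  231→5 (wrap): 242-231+5 = 16 bp

[5,6,6,6,6,6,6,7,7,8,8,9,9,9,9,10,10,11,12,13,13,14,15,16,21]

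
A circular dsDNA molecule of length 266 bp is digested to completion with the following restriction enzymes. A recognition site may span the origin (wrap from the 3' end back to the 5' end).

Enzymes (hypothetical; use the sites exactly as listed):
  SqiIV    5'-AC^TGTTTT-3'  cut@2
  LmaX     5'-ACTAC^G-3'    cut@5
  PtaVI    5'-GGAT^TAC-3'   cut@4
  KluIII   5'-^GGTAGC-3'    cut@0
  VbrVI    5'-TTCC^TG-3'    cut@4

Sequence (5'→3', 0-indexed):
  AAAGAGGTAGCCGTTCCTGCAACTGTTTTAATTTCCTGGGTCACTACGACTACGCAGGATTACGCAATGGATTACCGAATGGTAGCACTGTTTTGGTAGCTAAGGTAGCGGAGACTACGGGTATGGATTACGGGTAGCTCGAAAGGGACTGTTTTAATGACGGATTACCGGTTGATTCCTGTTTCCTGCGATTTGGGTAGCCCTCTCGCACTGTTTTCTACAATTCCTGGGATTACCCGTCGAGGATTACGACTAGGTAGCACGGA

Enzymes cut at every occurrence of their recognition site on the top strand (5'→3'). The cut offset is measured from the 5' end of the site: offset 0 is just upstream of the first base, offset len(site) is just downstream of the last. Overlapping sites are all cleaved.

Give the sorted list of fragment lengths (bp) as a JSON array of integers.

[4,6,6,6,6,7,7,8,8,8,9,9,10,11,12,12,13,14,14,15,16,16,16,16,17]

Scan for sites:
  SqiIV (ACTGTTTT, off=2): starts [21, 86, 147, 209] → cuts [23, 88, 149, 211]
  LmaX (ACTACG, off=5): starts [42, 48, 113] → cuts [47, 53, 118]
  PtaVI (GGATTAC, off=4): starts [56, 68, 124, 161, 229, 243] → cuts [60, 72, 128, 165, 233, 247]
  KluIII (GGTAGC, off=0): starts [5, 80, 94, 103, 132, 195, 255] → cuts [5, 80, 94, 103, 132, 195, 255]
  VbrVI (TTCCTG, off=4): starts [13, 32, 175, 182, 223] → cuts [17, 36, 179, 186, 227]

All cut coordinates (distinct, sorted): [5, 17, 23, 36, 47, 53, 60, 72, 80, 88, 94, 103, 118, 128, 132, 149, 165, 179, 186, 195, 211, 227, 233, 247, 255]

Fragments:
  5→17: 12 bp
  17→23: 6 bp
  23→36: 13 bp
  36→47: 11 bp
  47→53: 6 bp
  53→60: 7 bp
  60→72: 12 bp
  72→80: 8 bp
  80→88: 8 bp
  88→94: 6 bp
  94→103: 9 bp
  103→118: 15 bp
  118→128: 10 bp
  128→132: 4 bp
  132→149: 17 bp
  149→165: 16 bp
  165→179: 14 bp
  179→186: 7 bp
  186→195: 9 bp
  195→211: 16 bp
  211→227: 16 bp
  227→233: 6 bp
  233→247: 14 bp
  247→255: 8 bp
  255→5 (wrap): 266-255+5 = 16 bp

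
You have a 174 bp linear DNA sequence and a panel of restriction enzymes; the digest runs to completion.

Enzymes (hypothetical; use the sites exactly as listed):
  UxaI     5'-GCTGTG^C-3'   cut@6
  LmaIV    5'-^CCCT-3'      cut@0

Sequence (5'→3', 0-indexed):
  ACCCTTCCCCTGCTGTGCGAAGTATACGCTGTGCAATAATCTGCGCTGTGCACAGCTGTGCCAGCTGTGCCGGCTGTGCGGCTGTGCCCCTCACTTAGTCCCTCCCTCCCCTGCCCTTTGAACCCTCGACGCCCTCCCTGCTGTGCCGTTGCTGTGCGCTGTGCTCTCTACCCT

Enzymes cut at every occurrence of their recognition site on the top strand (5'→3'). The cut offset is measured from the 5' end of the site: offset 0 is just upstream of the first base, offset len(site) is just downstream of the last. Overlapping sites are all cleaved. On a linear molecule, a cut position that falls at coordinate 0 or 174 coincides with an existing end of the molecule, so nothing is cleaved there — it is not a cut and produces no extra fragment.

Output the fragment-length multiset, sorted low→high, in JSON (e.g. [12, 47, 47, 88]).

Scan for sites:
  UxaI GCTGTGC/6: at [11, 27, 44, 54, 63, 72, 80, 139, 150, 157] ⇒ [17, 33, 50, 60, 69, 78, 86, 145, 156, 163]
  LmaIV CCCT/0: at [1, 7, 87, 99, 103, 108, 113, 122, 131, 135, 170] ⇒ [1, 7, 87, 99, 103, 108, 113, 122, 131, 135, 170]

Pooled cuts: [1, 7, 17, 33, 50, 60, 69, 78, 86, 87, 99, 103, 108, 113, 122, 131, 135, 145, 156, 163, 170]

Fragment lengths:
  [0,1): 1 bp
  [1,7): 6 bp
  [7,17): 10 bp
  [17,33): 16 bp
  [33,50): 17 bp
  [50,60): 10 bp
  [60,69): 9 bp
  [69,78): 9 bp
  [78,86): 8 bp
  [86,87): 1 bp
  [87,99): 12 bp
  [99,103): 4 bp
  [103,108): 5 bp
  [108,113): 5 bp
  [113,122): 9 bp
  [122,131): 9 bp
  [131,135): 4 bp
  [135,145): 10 bp
  [145,156): 11 bp
  [156,163): 7 bp
  [163,170): 7 bp
  [170,174): 4 bp

[1,1,4,4,4,5,5,6,7,7,8,9,9,9,9,10,10,10,11,12,16,17]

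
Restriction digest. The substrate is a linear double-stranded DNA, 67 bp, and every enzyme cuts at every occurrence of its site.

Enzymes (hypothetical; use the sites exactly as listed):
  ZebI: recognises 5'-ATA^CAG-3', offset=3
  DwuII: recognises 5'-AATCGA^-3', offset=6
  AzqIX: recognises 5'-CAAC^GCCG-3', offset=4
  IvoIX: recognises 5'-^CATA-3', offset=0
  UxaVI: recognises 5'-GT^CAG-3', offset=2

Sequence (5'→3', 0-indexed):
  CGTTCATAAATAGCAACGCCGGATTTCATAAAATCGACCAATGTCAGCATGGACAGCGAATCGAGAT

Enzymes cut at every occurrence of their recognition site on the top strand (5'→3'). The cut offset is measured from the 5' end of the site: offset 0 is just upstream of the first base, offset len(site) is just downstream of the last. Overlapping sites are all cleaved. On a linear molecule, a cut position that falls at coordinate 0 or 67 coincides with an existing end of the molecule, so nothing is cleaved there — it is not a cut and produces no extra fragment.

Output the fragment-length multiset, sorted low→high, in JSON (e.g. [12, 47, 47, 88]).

Per-enzyme occurrences:
  ZebI (ATACAG, off=3): no sites
  DwuII AATCGA/6: at [31, 58] ⇒ [37, 64]
  AzqIX CAACGCCG/4: at [13] ⇒ [17]
  IvoIX CATA/0: at [4, 26] ⇒ [4, 26]
  UxaVI GTCAG/2: at [42] ⇒ [44]

All cut coordinates (distinct, sorted): [4, 17, 26, 37, 44, 64]

Fragments:
  [0,4): 4 bp
  [4,17): 13 bp
  [17,26): 9 bp
  [26,37): 11 bp
  [37,44): 7 bp
  [44,64): 20 bp
  [64,67): 3 bp

[3,4,7,9,11,13,20]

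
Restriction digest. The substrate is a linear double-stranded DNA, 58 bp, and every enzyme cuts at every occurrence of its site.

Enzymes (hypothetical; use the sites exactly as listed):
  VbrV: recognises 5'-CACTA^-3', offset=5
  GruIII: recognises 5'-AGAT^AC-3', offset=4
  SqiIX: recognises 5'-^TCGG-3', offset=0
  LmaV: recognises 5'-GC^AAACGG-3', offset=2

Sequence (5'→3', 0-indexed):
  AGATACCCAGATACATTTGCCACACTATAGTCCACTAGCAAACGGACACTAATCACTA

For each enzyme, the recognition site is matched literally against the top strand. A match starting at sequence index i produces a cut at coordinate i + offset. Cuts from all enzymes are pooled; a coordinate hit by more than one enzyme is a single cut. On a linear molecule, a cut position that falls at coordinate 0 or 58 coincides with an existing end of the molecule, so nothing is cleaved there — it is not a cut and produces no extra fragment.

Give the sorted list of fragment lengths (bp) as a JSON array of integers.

Site scan:
  VbrV CACTA/5: at [22, 32, 46, 53] ⇒ [27, 37, 51] (position 58 is a terminus of the linear molecule — no cut)
  GruIII AGATAC/4: at [0, 8] ⇒ [4, 12]
  SqiIX (TCGG, off=0): no sites
  LmaV GCAAACGG/2: at [37] ⇒ [39]

Pooled cuts: [4, 12, 27, 37, 39, 51]

Fragments:
  [0,4): 4 bp
  [4,12): 8 bp
  [12,27): 15 bp
  [27,37): 10 bp
  [37,39): 2 bp
  [39,51): 12 bp
  [51,58): 7 bp

[2,4,7,8,10,12,15]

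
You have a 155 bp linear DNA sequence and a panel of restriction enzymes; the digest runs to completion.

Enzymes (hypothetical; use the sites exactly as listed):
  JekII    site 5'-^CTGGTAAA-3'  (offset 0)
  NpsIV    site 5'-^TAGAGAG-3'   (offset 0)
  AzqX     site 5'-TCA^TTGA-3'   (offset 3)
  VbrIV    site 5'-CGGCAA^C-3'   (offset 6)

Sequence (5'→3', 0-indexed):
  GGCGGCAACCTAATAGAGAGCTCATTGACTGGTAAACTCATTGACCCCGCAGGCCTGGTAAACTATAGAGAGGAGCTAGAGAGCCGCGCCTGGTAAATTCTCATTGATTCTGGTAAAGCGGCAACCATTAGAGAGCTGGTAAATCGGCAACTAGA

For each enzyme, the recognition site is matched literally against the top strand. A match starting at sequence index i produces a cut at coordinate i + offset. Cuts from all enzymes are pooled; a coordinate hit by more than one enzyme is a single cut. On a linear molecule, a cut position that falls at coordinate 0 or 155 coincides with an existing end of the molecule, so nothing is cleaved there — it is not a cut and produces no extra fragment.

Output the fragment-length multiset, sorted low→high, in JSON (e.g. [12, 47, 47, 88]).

[4,4,5,5,6,7,8,11,11,11,12,13,14,14,15,15]

Per-enzyme occurrences:
  JekII (CTGGTAAA, off=0): starts [28, 54, 89, 109, 135] → cuts [28, 54, 89, 109, 135]
  NpsIV (TAGAGAG, off=0): starts [13, 65, 76, 128] → cuts [13, 65, 76, 128]
  AzqX (TCATTGA, off=3): starts [21, 37, 100] → cuts [24, 40, 103]
  VbrIV (CGGCAAC, off=6): starts [2, 118, 144] → cuts [8, 124, 150]

Pooled cuts: [8, 13, 24, 28, 40, 54, 65, 76, 89, 103, 109, 124, 128, 135, 150]

Fragment lengths:
  [0,8): 8 bp
  [8,13): 5 bp
  [13,24): 11 bp
  [24,28): 4 bp
  [28,40): 12 bp
  [40,54): 14 bp
  [54,65): 11 bp
  [65,76): 11 bp
  [76,89): 13 bp
  [89,103): 14 bp
  [103,109): 6 bp
  [109,124): 15 bp
  [124,128): 4 bp
  [128,135): 7 bp
  [135,150): 15 bp
  [150,155): 5 bp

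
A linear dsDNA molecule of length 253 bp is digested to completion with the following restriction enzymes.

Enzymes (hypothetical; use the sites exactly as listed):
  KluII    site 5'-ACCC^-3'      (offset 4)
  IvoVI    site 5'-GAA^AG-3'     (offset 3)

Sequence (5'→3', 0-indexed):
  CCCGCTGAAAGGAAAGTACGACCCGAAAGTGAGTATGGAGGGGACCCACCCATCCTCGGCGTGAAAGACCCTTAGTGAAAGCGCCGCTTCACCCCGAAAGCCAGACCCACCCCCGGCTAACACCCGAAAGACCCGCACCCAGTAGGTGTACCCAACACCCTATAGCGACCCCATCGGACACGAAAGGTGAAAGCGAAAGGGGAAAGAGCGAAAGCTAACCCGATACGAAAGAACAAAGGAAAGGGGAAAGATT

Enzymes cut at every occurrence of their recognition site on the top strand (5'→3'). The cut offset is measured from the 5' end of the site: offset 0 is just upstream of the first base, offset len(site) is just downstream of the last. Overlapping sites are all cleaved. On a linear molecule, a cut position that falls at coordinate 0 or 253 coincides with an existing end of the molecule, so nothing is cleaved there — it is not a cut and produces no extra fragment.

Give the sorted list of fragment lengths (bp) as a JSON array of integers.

Per-enzyme occurrences:
  KluII ACCC/4: at [20, 43, 47, 67, 90, 104, 108, 121, 130, 136, 149, 156, 167, 217] ⇒ [24, 47, 51, 71, 94, 108, 112, 125, 134, 140, 153, 160, 171, 221]
  IvoVI GAAAG/3: at [6, 11, 24, 62, 76, 95, 125, 181, 188, 194, 201, 209, 226, 238, 245] ⇒ [9, 14, 27, 65, 79, 98, 128, 184, 191, 197, 204, 212, 229, 241, 248]

All cut coordinates (distinct, sorted): [9, 14, 24, 27, 47, 51, 65, 71, 79, 94, 98, 108, 112, 125, 128, 134, 140, 153, 160, 171, 184, 191, 197, 204, 212, 221, 229, 241, 248]

Fragment lengths:
  [0,9): 9 bp
  [9,14): 5 bp
  [14,24): 10 bp
  [24,27): 3 bp
  [27,47): 20 bp
  [47,51): 4 bp
  [51,65): 14 bp
  [65,71): 6 bp
  [71,79): 8 bp
  [79,94): 15 bp
  [94,98): 4 bp
  [98,108): 10 bp
  [108,112): 4 bp
  [112,125): 13 bp
  [125,128): 3 bp
  [128,134): 6 bp
  [134,140): 6 bp
  [140,153): 13 bp
  [153,160): 7 bp
  [160,171): 11 bp
  [171,184): 13 bp
  [184,191): 7 bp
  [191,197): 6 bp
  [197,204): 7 bp
  [204,212): 8 bp
  [212,221): 9 bp
  [221,229): 8 bp
  [229,241): 12 bp
  [241,248): 7 bp
  [248,253): 5 bp

[3,3,4,4,4,5,5,6,6,6,6,7,7,7,7,8,8,8,9,9,10,10,11,12,13,13,13,14,15,20]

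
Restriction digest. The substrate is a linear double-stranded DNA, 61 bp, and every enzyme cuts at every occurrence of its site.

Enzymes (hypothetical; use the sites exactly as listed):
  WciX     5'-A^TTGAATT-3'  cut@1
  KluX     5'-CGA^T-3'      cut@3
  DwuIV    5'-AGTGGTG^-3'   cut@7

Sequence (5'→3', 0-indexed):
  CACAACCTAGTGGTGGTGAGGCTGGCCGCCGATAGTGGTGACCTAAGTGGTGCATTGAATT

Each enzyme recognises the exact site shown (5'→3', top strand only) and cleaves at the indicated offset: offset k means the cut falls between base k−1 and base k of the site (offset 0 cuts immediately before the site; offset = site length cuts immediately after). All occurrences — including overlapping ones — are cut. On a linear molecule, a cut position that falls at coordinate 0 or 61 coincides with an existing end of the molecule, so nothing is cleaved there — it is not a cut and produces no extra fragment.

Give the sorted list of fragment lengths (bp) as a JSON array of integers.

[2,7,8,12,15,17]

Scan for sites:
  WciX ATTGAATT/1: at [53] ⇒ [54]
  KluX CGAT/3: at [29] ⇒ [32]
  DwuIV AGTGGTG/7: at [8, 33, 45] ⇒ [15, 40, 52]

Pooled cuts: [15, 32, 40, 52, 54]

Fragment lengths:
  [0,15): 15 bp
  [15,32): 17 bp
  [32,40): 8 bp
  [40,52): 12 bp
  [52,54): 2 bp
  [54,61): 7 bp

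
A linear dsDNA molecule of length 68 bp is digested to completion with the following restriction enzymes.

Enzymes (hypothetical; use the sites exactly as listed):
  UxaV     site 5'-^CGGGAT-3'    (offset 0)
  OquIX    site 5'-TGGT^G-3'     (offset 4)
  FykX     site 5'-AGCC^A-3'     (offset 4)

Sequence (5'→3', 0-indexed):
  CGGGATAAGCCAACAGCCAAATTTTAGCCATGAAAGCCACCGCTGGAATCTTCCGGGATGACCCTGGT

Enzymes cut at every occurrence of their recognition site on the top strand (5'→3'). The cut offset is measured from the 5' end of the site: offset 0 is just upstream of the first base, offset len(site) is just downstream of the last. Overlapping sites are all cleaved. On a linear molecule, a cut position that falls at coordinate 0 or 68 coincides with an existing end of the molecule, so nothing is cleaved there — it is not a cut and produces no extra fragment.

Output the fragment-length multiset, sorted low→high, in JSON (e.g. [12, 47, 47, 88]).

Site scan:
  UxaV (CGGGAT, off=0): starts [0, 53] → cuts [53] (position 0 is a terminus of the linear molecule — no cut)
  OquIX (TGGTG, off=4): no sites
  FykX (AGCCA, off=4): starts [7, 14, 25, 34] → cuts [11, 18, 29, 38]

All cut coordinates (distinct, sorted): [11, 18, 29, 38, 53]

Fragments:
  [0,11): 11 bp
  [11,18): 7 bp
  [18,29): 11 bp
  [29,38): 9 bp
  [38,53): 15 bp
  [53,68): 15 bp

[7,9,11,11,15,15]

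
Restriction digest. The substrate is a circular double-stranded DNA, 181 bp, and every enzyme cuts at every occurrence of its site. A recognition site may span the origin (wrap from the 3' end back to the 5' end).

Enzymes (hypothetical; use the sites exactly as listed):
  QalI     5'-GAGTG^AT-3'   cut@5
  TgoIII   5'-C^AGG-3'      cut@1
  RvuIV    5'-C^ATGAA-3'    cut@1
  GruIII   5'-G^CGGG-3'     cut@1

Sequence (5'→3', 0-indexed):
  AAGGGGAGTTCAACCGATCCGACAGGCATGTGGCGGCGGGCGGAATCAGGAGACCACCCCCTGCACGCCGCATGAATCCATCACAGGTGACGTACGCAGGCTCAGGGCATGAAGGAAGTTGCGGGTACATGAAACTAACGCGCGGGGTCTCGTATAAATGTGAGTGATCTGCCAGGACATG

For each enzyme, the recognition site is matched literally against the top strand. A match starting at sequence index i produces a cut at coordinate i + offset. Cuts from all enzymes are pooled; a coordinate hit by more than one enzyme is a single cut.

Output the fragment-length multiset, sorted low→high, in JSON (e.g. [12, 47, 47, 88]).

[5,5,6,7,7,11,13,13,13,13,14,24,24,26]

Site scan:
  QalI GAGTGAT/5: at [161] ⇒ [166]
  TgoIII CAGG/1: at [22, 46, 83, 96, 102, 172] ⇒ [23, 47, 84, 97, 103, 173]
  RvuIV CATGAA/1: at [70, 107, 127, 177] ⇒ [71, 108, 128, 178]
  GruIII GCGGG/1: at [35, 120, 141] ⇒ [36, 121, 142]

All cut coordinates (distinct, sorted): [23, 36, 47, 71, 84, 97, 103, 108, 121, 128, 142, 166, 173, 178]

Fragments:
  23→36: 13 bp
  36→47: 11 bp
  47→71: 24 bp
  71→84: 13 bp
  84→97: 13 bp
  97→103: 6 bp
  103→108: 5 bp
  108→121: 13 bp
  121→128: 7 bp
  128→142: 14 bp
  142→166: 24 bp
  166→173: 7 bp
  173→178: 5 bp
  178→23 (wrap): 181-178+23 = 26 bp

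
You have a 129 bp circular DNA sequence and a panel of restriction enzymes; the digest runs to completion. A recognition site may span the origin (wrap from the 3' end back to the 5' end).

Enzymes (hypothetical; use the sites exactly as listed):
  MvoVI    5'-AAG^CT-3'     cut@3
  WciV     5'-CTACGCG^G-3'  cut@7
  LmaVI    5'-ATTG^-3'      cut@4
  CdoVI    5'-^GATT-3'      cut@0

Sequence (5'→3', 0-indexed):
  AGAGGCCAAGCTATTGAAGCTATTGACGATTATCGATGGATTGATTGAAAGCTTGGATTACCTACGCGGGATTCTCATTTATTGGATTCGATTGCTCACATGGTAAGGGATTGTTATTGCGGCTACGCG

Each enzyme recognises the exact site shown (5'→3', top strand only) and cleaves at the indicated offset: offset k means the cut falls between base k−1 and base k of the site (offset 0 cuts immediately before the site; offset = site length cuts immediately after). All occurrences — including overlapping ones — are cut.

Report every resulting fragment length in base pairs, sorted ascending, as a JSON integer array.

Scan for sites:
  MvoVI (AAGCT, off=3): starts [7, 16, 48] → cuts [10, 19, 51]
  WciV (CTACGCGG, off=7): starts [61] → cuts [68]
  LmaVI (ATTG, off=4): starts [12, 21, 39, 43, 80, 90, 109, 115] → cuts [16, 25, 43, 47, 84, 94, 113, 119]
  CdoVI (GATT, off=0): starts [27, 38, 42, 55, 69, 84, 89, 108] → cuts [27, 38, 42, 55, 69, 84, 89, 108]

Pooled cuts: [10, 16, 19, 25, 27, 38, 42, 43, 47, 51, 55, 68, 69, 84, 89, 94, 108, 113, 119]

Fragment lengths:
  10→16: 6 bp
  16→19: 3 bp
  19→25: 6 bp
  25→27: 2 bp
  27→38: 11 bp
  38→42: 4 bp
  42→43: 1 bp
  43→47: 4 bp
  47→51: 4 bp
  51→55: 4 bp
  55→68: 13 bp
  68→69: 1 bp
  69→84: 15 bp
  84→89: 5 bp
  89→94: 5 bp
  94→108: 14 bp
  108→113: 5 bp
  113→119: 6 bp
  119→10 (wrap): 129-119+10 = 20 bp

[1,1,2,3,4,4,4,4,5,5,5,6,6,6,11,13,14,15,20]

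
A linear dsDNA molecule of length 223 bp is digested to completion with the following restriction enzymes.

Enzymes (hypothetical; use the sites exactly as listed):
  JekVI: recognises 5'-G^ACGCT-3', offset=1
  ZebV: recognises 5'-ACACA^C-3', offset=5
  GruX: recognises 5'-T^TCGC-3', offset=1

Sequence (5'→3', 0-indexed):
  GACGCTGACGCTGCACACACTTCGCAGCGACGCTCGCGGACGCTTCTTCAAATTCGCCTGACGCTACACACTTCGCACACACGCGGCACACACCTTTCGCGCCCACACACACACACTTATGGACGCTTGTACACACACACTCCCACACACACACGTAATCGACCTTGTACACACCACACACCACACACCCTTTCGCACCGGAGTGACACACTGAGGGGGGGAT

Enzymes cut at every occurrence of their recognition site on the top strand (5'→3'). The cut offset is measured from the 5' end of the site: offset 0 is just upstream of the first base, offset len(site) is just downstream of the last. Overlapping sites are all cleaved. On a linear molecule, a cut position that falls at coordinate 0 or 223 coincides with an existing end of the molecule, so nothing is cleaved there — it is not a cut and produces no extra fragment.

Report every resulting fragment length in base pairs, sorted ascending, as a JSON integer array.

Scan for sites:
  JekVI (GACGCT, off=1): starts [0, 6, 28, 38, 59, 121] → cuts [1, 7, 29, 39, 60, 122]
  ZebV (ACACAC, off=5): starts [14, 65, 76, 87, 104, 106, 108, 110, 130, 132, 134, 144, 146, 148, 168, 175, 182, 205] → cuts [19, 70, 81, 92, 109, 111, 113, 115, 135, 137, 139, 149, 151, 153, 173, 180, 187, 210]
  GruX (TTCGC, off=1): starts [20, 52, 71, 95, 191] → cuts [21, 53, 72, 96, 192]

Pooled cuts: [1, 7, 19, 21, 29, 39, 53, 60, 70, 72, 81, 92, 96, 109, 111, 113, 115, 122, 135, 137, 139, 149, 151, 153, 173, 180, 187, 192, 210]

Fragment lengths:
  [0,1): 1 bp
  [1,7): 6 bp
  [7,19): 12 bp
  [19,21): 2 bp
  [21,29): 8 bp
  [29,39): 10 bp
  [39,53): 14 bp
  [53,60): 7 bp
  [60,70): 10 bp
  [70,72): 2 bp
  [72,81): 9 bp
  [81,92): 11 bp
  [92,96): 4 bp
  [96,109): 13 bp
  [109,111): 2 bp
  [111,113): 2 bp
  [113,115): 2 bp
  [115,122): 7 bp
  [122,135): 13 bp
  [135,137): 2 bp
  [137,139): 2 bp
  [139,149): 10 bp
  [149,151): 2 bp
  [151,153): 2 bp
  [153,173): 20 bp
  [173,180): 7 bp
  [180,187): 7 bp
  [187,192): 5 bp
  [192,210): 18 bp
  [210,223): 13 bp

[1,2,2,2,2,2,2,2,2,2,4,5,6,7,7,7,7,8,9,10,10,10,11,12,13,13,13,14,18,20]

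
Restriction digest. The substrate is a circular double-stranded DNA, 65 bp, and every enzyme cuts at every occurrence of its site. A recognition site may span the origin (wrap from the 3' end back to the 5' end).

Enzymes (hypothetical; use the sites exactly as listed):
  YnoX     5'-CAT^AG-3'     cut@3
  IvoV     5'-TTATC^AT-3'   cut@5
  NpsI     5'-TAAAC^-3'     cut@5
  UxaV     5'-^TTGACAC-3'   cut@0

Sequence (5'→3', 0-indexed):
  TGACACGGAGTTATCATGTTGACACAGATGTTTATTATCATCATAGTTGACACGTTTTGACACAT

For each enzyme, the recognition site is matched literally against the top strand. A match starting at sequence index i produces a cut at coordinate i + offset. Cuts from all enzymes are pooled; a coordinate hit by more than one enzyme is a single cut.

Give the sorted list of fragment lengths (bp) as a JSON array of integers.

[2,3,5,8,10,16,21]

Scan for sites:
  YnoX CATAG/3: at [41] ⇒ [44]
  IvoV TTATCAT/5: at [10, 34] ⇒ [15, 39]
  NpsI (TAAAC, off=5): no sites
  UxaV TTGACAC/0: at [18, 46, 56, 64] ⇒ [18, 46, 56, 64]

All cut coordinates (distinct, sorted): [15, 18, 39, 44, 46, 56, 64]

Fragments:
  15→18: 3 bp
  18→39: 21 bp
  39→44: 5 bp
  44→46: 2 bp
  46→56: 10 bp
  56→64: 8 bp
  64→15 (wrap): 65-64+15 = 16 bp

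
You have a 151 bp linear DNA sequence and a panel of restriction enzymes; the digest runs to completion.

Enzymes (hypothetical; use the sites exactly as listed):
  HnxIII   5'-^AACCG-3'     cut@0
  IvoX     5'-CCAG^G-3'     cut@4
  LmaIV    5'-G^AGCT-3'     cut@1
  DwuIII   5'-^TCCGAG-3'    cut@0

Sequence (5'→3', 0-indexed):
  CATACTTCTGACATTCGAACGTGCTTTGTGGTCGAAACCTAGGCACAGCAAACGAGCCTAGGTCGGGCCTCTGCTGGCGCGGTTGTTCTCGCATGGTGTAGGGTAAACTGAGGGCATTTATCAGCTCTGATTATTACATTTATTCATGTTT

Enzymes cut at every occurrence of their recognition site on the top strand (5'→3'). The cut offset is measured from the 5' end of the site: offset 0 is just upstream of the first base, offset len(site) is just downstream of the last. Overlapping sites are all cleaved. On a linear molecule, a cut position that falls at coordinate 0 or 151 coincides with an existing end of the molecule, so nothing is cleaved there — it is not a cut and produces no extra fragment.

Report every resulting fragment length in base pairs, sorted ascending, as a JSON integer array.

Site scan:
  HnxIII (AACCG, off=0): no sites
  IvoX (CCAGG, off=4): no sites
  LmaIV (GAGCT, off=1): no sites
  DwuIII (TCCGAG, off=0): no sites

All cut coordinates (distinct, sorted): ∅

Fragments:
  no cuts → one linear fragment of 151 bp

[151]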